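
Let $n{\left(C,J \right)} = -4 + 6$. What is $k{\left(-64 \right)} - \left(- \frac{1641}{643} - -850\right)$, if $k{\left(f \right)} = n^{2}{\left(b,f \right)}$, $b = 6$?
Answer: $- \frac{542337}{643} \approx -843.45$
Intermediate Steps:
$n{\left(C,J \right)} = 2$
$k{\left(f \right)} = 4$ ($k{\left(f \right)} = 2^{2} = 4$)
$k{\left(-64 \right)} - \left(- \frac{1641}{643} - -850\right) = 4 - \left(- \frac{1641}{643} - -850\right) = 4 - \left(\left(-1641\right) \frac{1}{643} + 850\right) = 4 - \left(- \frac{1641}{643} + 850\right) = 4 - \frac{544909}{643} = - \frac{542337}{643}$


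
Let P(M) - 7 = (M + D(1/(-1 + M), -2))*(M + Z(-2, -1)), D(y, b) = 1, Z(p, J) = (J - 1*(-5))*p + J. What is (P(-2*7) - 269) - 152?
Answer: -115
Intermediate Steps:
Z(p, J) = J + p*(5 + J) (Z(p, J) = (J + 5)*p + J = (5 + J)*p + J = p*(5 + J) + J = J + p*(5 + J))
P(M) = 7 + (1 + M)*(-9 + M) (P(M) = 7 + (M + 1)*(M + (-1 + 5*(-2) - 1*(-2))) = 7 + (1 + M)*(M + (-1 - 10 + 2)) = 7 + (1 + M)*(M - 9) = 7 + (1 + M)*(-9 + M))
(P(-2*7) - 269) - 152 = ((-2 + (-2*7)² - (-16)*7) - 269) - 152 = ((-2 + (-14)² - 8*(-14)) - 269) - 152 = ((-2 + 196 + 112) - 269) - 152 = (306 - 269) - 152 = 37 - 152 = -115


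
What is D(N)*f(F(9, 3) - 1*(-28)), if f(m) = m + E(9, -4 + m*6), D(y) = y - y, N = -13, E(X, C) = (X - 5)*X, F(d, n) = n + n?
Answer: 0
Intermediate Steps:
F(d, n) = 2*n
E(X, C) = X*(-5 + X) (E(X, C) = (-5 + X)*X = X*(-5 + X))
D(y) = 0
f(m) = 36 + m (f(m) = m + 9*(-5 + 9) = m + 9*4 = m + 36 = 36 + m)
D(N)*f(F(9, 3) - 1*(-28)) = 0*(36 + (2*3 - 1*(-28))) = 0*(36 + (6 + 28)) = 0*(36 + 34) = 0*70 = 0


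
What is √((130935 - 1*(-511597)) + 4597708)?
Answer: 4*√327515 ≈ 2289.2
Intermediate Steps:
√((130935 - 1*(-511597)) + 4597708) = √((130935 + 511597) + 4597708) = √(642532 + 4597708) = √5240240 = 4*√327515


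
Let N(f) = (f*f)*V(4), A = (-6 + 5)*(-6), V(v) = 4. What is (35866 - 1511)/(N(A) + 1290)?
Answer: 34355/1434 ≈ 23.957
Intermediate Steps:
A = 6 (A = -1*(-6) = 6)
N(f) = 4*f² (N(f) = (f*f)*4 = f²*4 = 4*f²)
(35866 - 1511)/(N(A) + 1290) = (35866 - 1511)/(4*6² + 1290) = 34355/(4*36 + 1290) = 34355/(144 + 1290) = 34355/1434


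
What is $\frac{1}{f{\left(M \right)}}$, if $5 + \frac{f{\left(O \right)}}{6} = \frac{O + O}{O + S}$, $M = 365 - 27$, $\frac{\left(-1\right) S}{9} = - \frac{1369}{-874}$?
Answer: $- \frac{283091}{4947786} \approx -0.057216$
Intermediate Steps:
$S = - \frac{12321}{874}$ ($S = - 9 \left(- \frac{1369}{-874}\right) = - 9 \left(\left(-1369\right) \left(- \frac{1}{874}\right)\right) = \left(-9\right) \frac{1369}{874} = - \frac{12321}{874} \approx -14.097$)
$M = 338$
$f{\left(O \right)} = -30 + \frac{12 O}{- \frac{12321}{874} + O}$ ($f{\left(O \right)} = -30 + 6 \frac{O + O}{O - \frac{12321}{874}} = -30 + 6 \frac{2 O}{- \frac{12321}{874} + O} = -30 + \frac{12 O}{- \frac{12321}{874} + O}$)
$\frac{1}{f{\left(M \right)}} = \frac{1}{18 \frac{1}{-12321 + 874 \cdot 338} \left(20535 - 295412\right)} = \frac{1}{18 \frac{1}{-12321 + 295412} \left(20535 - 295412\right)} = \frac{1}{18 \cdot \frac{1}{283091} \left(-274877\right)} = \frac{1}{- \frac{4947786}{283091}} = - \frac{283091}{4947786}$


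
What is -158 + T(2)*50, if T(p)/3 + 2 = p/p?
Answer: -308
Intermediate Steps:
T(p) = -3 (T(p) = -6 + 3*(p/p) = -6 + 3*1 = -6 + 3 = -3)
-158 + T(2)*50 = -158 - 3*50 = -158 - 150 = -308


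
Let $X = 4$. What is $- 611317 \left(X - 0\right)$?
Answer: $-2445268$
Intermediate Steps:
$- 611317 \left(X - 0\right) = - 611317 \left(4 - 0\right) = - 611317 \left(4 + 0\right) = \left(-611317\right) 4 = -2445268$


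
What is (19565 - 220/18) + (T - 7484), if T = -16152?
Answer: -36749/9 ≈ -4083.2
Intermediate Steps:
(19565 - 220/18) + (T - 7484) = (19565 - 220/18) + (-16152 - 7484) = (19565 - 220*1/18) - 23636 = (19565 - 110/9) - 23636 = 175975/9 - 23636 = -36749/9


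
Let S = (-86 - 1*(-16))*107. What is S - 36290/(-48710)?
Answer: -36480161/4871 ≈ -7489.3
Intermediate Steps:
S = -7490 (S = (-86 + 16)*107 = -70*107 = -7490)
S - 36290/(-48710) = -7490 - 36290/(-48710) = -7490 - 36290*(-1/48710) = -7490 + 3629/4871 = -36480161/4871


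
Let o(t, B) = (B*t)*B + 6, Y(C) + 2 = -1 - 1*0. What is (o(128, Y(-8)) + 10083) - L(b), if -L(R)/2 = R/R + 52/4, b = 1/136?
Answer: 11269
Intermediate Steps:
Y(C) = -3 (Y(C) = -2 + (-1 - 1*0) = -2 + (-1 + 0) = -2 - 1 = -3)
o(t, B) = 6 + t*B**2 (o(t, B) = t*B**2 + 6 = 6 + t*B**2)
b = 1/136 ≈ 0.0073529
L(R) = -28 (L(R) = -2*(R/R + 52/4) = -2*(1 + 52*(1/4)) = -2*(1 + 13) = -2*14 = -28)
(o(128, Y(-8)) + 10083) - L(b) = ((6 + 128*(-3)**2) + 10083) - 1*(-28) = ((6 + 128*9) + 10083) + 28 = ((6 + 1152) + 10083) + 28 = (1158 + 10083) + 28 = 11241 + 28 = 11269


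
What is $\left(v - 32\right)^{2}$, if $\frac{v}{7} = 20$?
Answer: $11664$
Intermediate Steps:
$v = 140$ ($v = 7 \cdot 20 = 140$)
$\left(v - 32\right)^{2} = \left(140 - 32\right)^{2} = 108^{2} = 11664$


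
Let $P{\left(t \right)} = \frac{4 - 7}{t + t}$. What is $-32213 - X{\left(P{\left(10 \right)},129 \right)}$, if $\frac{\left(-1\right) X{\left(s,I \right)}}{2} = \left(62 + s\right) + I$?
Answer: $- \frac{318313}{10} \approx -31831.0$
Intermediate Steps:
$P{\left(t \right)} = - \frac{3}{2 t}$
$X{\left(s,I \right)} = -124 - 2 I - 2 s$ ($X{\left(s,I \right)} = - 2 \left(\left(62 + s\right) + I\right) = - 2 \left(62 + I + s\right) = -124 - 2 I - 2 s$)
$-32213 - X{\left(P{\left(10 \right)},129 \right)} = -32213 - \left(-124 - 258 - 2 \left(- \frac{3}{2 \cdot 10}\right)\right) = -32213 - \left(-124 - 258 - 2 \left(\left(- \frac{3}{2}\right) \frac{1}{10}\right)\right) = -32213 - \left(-124 - 258 - - \frac{3}{10}\right) = -32213 - \left(-124 - 258 + \frac{3}{10}\right) = -32213 - - \frac{3817}{10} = -32213 + \frac{3817}{10} = - \frac{318313}{10}$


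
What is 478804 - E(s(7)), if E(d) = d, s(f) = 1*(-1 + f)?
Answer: 478798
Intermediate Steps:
s(f) = -1 + f
478804 - E(s(7)) = 478804 - (-1 + 7) = 478804 - 1*6 = 478804 - 6 = 478798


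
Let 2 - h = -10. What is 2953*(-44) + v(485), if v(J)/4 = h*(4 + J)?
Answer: -106460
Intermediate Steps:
h = 12 (h = 2 - 1*(-10) = 2 + 10 = 12)
v(J) = 192 + 48*J (v(J) = 4*(12*(4 + J)) = 4*(48 + 12*J) = 192 + 48*J)
2953*(-44) + v(485) = 2953*(-44) + (192 + 48*485) = -129932 + (192 + 23280) = -129932 + 23472 = -106460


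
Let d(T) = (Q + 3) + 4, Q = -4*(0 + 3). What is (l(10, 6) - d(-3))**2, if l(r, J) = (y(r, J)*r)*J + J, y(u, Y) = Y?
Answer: 137641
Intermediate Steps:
Q = -12 (Q = -4*3 = -12)
l(r, J) = J + r*J**2 (l(r, J) = (J*r)*J + J = r*J**2 + J = J + r*J**2)
d(T) = -5 (d(T) = (-12 + 3) + 4 = -9 + 4 = -5)
(l(10, 6) - d(-3))**2 = (6*(1 + 6*10) - 1*(-5))**2 = (6*(1 + 60) + 5)**2 = (6*61 + 5)**2 = (366 + 5)**2 = 371**2 = 137641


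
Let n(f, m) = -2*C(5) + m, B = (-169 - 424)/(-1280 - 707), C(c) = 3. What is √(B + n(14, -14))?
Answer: I*√77785089/1987 ≈ 4.4386*I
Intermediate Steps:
B = 593/1987 (B = -593/(-1987) = -593*(-1/1987) = 593/1987 ≈ 0.29844)
n(f, m) = -6 + m (n(f, m) = -2*3 + m = -6 + m)
√(B + n(14, -14)) = √(593/1987 + (-6 - 14)) = √(593/1987 - 20) = √(-39147/1987) = I*√77785089/1987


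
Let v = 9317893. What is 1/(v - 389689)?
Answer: 1/8928204 ≈ 1.1200e-7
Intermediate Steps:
1/(v - 389689) = 1/(9317893 - 389689) = 1/8928204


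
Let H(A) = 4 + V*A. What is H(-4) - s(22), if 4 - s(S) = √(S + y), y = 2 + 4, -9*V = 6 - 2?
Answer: 16/9 + 2*√7 ≈ 7.0693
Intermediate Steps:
V = -4/9 (V = -(6 - 2)/9 = -⅑*4 = -4/9 ≈ -0.44444)
y = 6
s(S) = 4 - √(6 + S) (s(S) = 4 - √(S + 6) = 4 - √(6 + S))
H(A) = 4 - 4*A/9
H(-4) - s(22) = (4 - 4/9*(-4)) - (4 - √(6 + 22)) = (4 + 16/9) - (4 - √28) = 52/9 - (4 - 2*√7) = 52/9 + (-4 + 2*√7) = 16/9 + 2*√7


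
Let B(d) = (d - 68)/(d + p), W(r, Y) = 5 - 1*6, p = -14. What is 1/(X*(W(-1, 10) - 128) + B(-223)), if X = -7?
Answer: 79/71434 ≈ 0.0011059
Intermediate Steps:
W(r, Y) = -1 (W(r, Y) = 5 - 6 = -1)
B(d) = (-68 + d)/(-14 + d) (B(d) = (d - 68)/(d - 14) = (-68 + d)/(-14 + d))
1/(X*(W(-1, 10) - 128) + B(-223)) = 1/(-7*(-1 - 128) + (-68 - 223)/(-14 - 223)) = 1/(-7*(-129) - 291/(-237)) = 1/(903 - 1/237*(-291)) = 1/(903 + 97/79) = 1/(71434/79) = 79/71434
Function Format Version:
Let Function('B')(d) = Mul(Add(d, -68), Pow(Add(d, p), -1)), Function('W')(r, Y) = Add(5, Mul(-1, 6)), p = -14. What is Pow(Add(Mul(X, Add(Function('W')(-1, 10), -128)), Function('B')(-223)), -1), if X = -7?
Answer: Rational(79, 71434) ≈ 0.0011059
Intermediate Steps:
Function('W')(r, Y) = -1 (Function('W')(r, Y) = Add(5, -6) = -1)
Function('B')(d) = Mul(Pow(Add(-14, d), -1), Add(-68, d)) (Function('B')(d) = Mul(Add(d, -68), Pow(Add(d, -14), -1)) = Mul(Add(-68, d), Pow(Add(-14, d), -1)) = Mul(Pow(Add(-14, d), -1), Add(-68, d)))
Pow(Add(Mul(X, Add(Function('W')(-1, 10), -128)), Function('B')(-223)), -1) = Pow(Add(Mul(-7, Add(-1, -128)), Mul(Pow(Add(-14, -223), -1), Add(-68, -223))), -1) = Pow(Add(Mul(-7, -129), Mul(Pow(-237, -1), -291)), -1) = Pow(Add(903, Mul(Rational(-1, 237), -291)), -1) = Pow(Add(903, Rational(97, 79)), -1) = Pow(Rational(71434, 79), -1) = Rational(79, 71434)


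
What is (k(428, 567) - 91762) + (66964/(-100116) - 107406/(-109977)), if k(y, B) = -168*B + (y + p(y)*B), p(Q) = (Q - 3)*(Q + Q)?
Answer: 189093603677529049/917538111 ≈ 2.0609e+8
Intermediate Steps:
p(Q) = 2*Q*(-3 + Q) (p(Q) = (-3 + Q)*(2*Q) = 2*Q*(-3 + Q))
k(y, B) = y - 168*B + 2*B*y*(-3 + y) (k(y, B) = -168*B + (y + (2*y*(-3 + y))*B) = -168*B + (y + 2*B*y*(-3 + y)) = y - 168*B + 2*B*y*(-3 + y))
(k(428, 567) - 91762) + (66964/(-100116) - 107406/(-109977)) = ((428 - 168*567 + 2*567*428*(-3 + 428)) - 91762) + (66964/(-100116) - 107406/(-109977)) = ((428 - 95256 + 2*567*428*425) - 91762) + (66964*(-1/100116) - 107406*(-1/109977)) = ((428 - 95256 + 206274600) - 91762) + (-16741/25029 + 35802/36659) = (206179772 - 91762) + 282379939/917538111 = 206088010 + 282379939/917538111 = 189093603677529049/917538111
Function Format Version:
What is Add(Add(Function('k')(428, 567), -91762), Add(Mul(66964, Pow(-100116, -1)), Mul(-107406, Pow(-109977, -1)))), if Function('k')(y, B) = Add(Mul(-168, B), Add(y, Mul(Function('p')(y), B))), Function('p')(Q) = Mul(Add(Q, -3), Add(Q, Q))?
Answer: Rational(189093603677529049, 917538111) ≈ 2.0609e+8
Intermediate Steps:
Function('p')(Q) = Mul(2, Q, Add(-3, Q)) (Function('p')(Q) = Mul(Add(-3, Q), Mul(2, Q)) = Mul(2, Q, Add(-3, Q)))
Function('k')(y, B) = Add(y, Mul(-168, B), Mul(2, B, y, Add(-3, y))) (Function('k')(y, B) = Add(Mul(-168, B), Add(y, Mul(Mul(2, y, Add(-3, y)), B))) = Add(Mul(-168, B), Add(y, Mul(2, B, y, Add(-3, y)))) = Add(y, Mul(-168, B), Mul(2, B, y, Add(-3, y))))
Add(Add(Function('k')(428, 567), -91762), Add(Mul(66964, Pow(-100116, -1)), Mul(-107406, Pow(-109977, -1)))) = Add(Add(Add(428, Mul(-168, 567), Mul(2, 567, 428, Add(-3, 428))), -91762), Add(Mul(66964, Pow(-100116, -1)), Mul(-107406, Pow(-109977, -1)))) = Add(Add(Add(428, -95256, Mul(2, 567, 428, 425)), -91762), Add(Mul(66964, Rational(-1, 100116)), Mul(-107406, Rational(-1, 109977)))) = Add(Add(Add(428, -95256, 206274600), -91762), Add(Rational(-16741, 25029), Rational(35802, 36659))) = Add(Add(206179772, -91762), Rational(282379939, 917538111)) = Add(206088010, Rational(282379939, 917538111)) = Rational(189093603677529049, 917538111)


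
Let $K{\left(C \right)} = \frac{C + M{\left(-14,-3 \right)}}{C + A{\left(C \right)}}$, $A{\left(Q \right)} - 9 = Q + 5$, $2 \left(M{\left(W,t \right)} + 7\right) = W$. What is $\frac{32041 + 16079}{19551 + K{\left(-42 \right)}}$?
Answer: $\frac{240600}{97759} \approx 2.4612$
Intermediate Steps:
$M{\left(W,t \right)} = -7 + \frac{W}{2}$
$A{\left(Q \right)} = 14 + Q$ ($A{\left(Q \right)} = 9 + \left(Q + 5\right) = 9 + \left(5 + Q\right) = 14 + Q$)
$K{\left(C \right)} = \frac{-14 + C}{14 + 2 C}$ ($K{\left(C \right)} = \frac{C + \left(-7 + \frac{1}{2} \left(-14\right)\right)}{C + \left(14 + C\right)} = \frac{C - 14}{14 + 2 C} = \frac{-14 + C}{14 + 2 C}$)
$\frac{32041 + 16079}{19551 + K{\left(-42 \right)}} = \frac{32041 + 16079}{19551 + \frac{-14 - 42}{2 \left(7 - 42\right)}} = \frac{48120}{19551 + \frac{1}{2} \frac{1}{-35} \left(-56\right)} = \frac{48120}{19551 + \frac{1}{2} \left(- \frac{1}{35}\right) \left(-56\right)} = \frac{48120}{19551 + \frac{4}{5}} = \frac{48120}{\frac{97759}{5}} = 48120 \cdot \frac{5}{97759} = \frac{240600}{97759}$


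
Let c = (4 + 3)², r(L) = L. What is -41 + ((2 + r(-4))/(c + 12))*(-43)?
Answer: -2415/61 ≈ -39.590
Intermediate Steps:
c = 49 (c = 7² = 49)
-41 + ((2 + r(-4))/(c + 12))*(-43) = -41 + ((2 - 4)/(49 + 12))*(-43) = -41 - 2/61*(-43) = -41 + 86/61 = -2415/61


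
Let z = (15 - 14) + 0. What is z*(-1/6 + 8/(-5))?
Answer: -53/30 ≈ -1.7667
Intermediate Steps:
z = 1 (z = 1 + 0 = 1)
z*(-1/6 + 8/(-5)) = 1*(-1/6 + 8/(-5)) = 1*(-1*⅙ + 8*(-⅕)) = 1*(-⅙ - 8/5) = 1*(-53/30) = -53/30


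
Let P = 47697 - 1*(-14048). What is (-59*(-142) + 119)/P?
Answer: 8497/61745 ≈ 0.13761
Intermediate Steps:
P = 61745 (P = 47697 + 14048 = 61745)
(-59*(-142) + 119)/P = (-59*(-142) + 119)/61745 = (8378 + 119)*(1/61745) = 8497*(1/61745) = 8497/61745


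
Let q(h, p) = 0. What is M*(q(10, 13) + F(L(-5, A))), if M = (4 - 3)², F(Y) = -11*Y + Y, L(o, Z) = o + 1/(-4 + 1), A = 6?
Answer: 160/3 ≈ 53.333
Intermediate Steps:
L(o, Z) = -⅓ + o (L(o, Z) = o + 1/(-3) = o - ⅓ = -⅓ + o)
F(Y) = -10*Y
M = 1 (M = 1² = 1)
M*(q(10, 13) + F(L(-5, A))) = 1*(0 - 10*(-⅓ - 5)) = 1*(0 - 10*(-16/3)) = 1*(0 + 160/3) = 1*(160/3) = 160/3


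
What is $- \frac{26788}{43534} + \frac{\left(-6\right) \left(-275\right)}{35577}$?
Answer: $- \frac{146867596}{258134853} \approx -0.56896$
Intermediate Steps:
$- \frac{26788}{43534} + \frac{\left(-6\right) \left(-275\right)}{35577} = \left(-26788\right) \frac{1}{43534} + 1650 \cdot \frac{1}{35577} = - \frac{13394}{21767} + \frac{550}{11859} = - \frac{146867596}{258134853}$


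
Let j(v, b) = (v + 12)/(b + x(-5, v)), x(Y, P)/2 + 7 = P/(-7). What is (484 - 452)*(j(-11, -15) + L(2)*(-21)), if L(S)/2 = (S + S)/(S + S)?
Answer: -243488/181 ≈ -1345.2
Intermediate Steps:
x(Y, P) = -14 - 2*P/7 (x(Y, P) = -14 + 2*(P/(-7)) = -14 + 2*(P*(-⅐)) = -14 + 2*(-P/7) = -14 - 2*P/7)
L(S) = 2 (L(S) = 2*((S + S)/(S + S)) = 2*((2*S)/((2*S))) = 2*((2*S)*(1/(2*S))) = 2*1 = 2)
j(v, b) = (12 + v)/(-14 + b - 2*v/7) (j(v, b) = (v + 12)/(b + (-14 - 2*v/7)) = (12 + v)/(-14 + b - 2*v/7))
(484 - 452)*(j(-11, -15) + L(2)*(-21)) = (484 - 452)*(7*(-12 - 1*(-11))/(98 - 7*(-15) + 2*(-11)) + 2*(-21)) = 32*(7*(-12 + 11)/(98 + 105 - 22) - 42) = 32*(7*(-1)/181 - 42) = 32*(7*(1/181)*(-1) - 42) = 32*(-7/181 - 42) = 32*(-7609/181) = -243488/181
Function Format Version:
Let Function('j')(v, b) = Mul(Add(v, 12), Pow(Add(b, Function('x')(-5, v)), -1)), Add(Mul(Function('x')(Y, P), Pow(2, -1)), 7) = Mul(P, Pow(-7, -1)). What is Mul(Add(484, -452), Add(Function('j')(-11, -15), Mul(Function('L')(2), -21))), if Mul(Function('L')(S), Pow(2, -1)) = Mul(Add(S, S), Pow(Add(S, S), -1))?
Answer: Rational(-243488, 181) ≈ -1345.2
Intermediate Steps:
Function('x')(Y, P) = Add(-14, Mul(Rational(-2, 7), P)) (Function('x')(Y, P) = Add(-14, Mul(2, Mul(P, Pow(-7, -1)))) = Add(-14, Mul(2, Mul(P, Rational(-1, 7)))) = Add(-14, Mul(2, Mul(Rational(-1, 7), P))) = Add(-14, Mul(Rational(-2, 7), P)))
Function('L')(S) = 2 (Function('L')(S) = Mul(2, Mul(Add(S, S), Pow(Add(S, S), -1))) = Mul(2, Mul(Mul(2, S), Pow(Mul(2, S), -1))) = Mul(2, Mul(Mul(2, S), Mul(Rational(1, 2), Pow(S, -1)))) = Mul(2, 1) = 2)
Function('j')(v, b) = Mul(Pow(Add(-14, b, Mul(Rational(-2, 7), v)), -1), Add(12, v)) (Function('j')(v, b) = Mul(Add(v, 12), Pow(Add(b, Add(-14, Mul(Rational(-2, 7), v))), -1)) = Mul(Add(12, v), Pow(Add(-14, b, Mul(Rational(-2, 7), v)), -1)) = Mul(Pow(Add(-14, b, Mul(Rational(-2, 7), v)), -1), Add(12, v)))
Mul(Add(484, -452), Add(Function('j')(-11, -15), Mul(Function('L')(2), -21))) = Mul(Add(484, -452), Add(Mul(7, Pow(Add(98, Mul(-7, -15), Mul(2, -11)), -1), Add(-12, Mul(-1, -11))), Mul(2, -21))) = Mul(32, Add(Mul(7, Pow(Add(98, 105, -22), -1), Add(-12, 11)), -42)) = Mul(32, Add(Mul(7, Pow(181, -1), -1), -42)) = Mul(32, Add(Mul(7, Rational(1, 181), -1), -42)) = Mul(32, Add(Rational(-7, 181), -42)) = Mul(32, Rational(-7609, 181)) = Rational(-243488, 181)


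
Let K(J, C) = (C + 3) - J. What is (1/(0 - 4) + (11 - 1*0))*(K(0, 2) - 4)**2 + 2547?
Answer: 10231/4 ≈ 2557.8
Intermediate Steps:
K(J, C) = 3 + C - J (K(J, C) = (3 + C) - J = 3 + C - J)
(1/(0 - 4) + (11 - 1*0))*(K(0, 2) - 4)**2 + 2547 = (1/(0 - 4) + (11 - 1*0))*((3 + 2 - 1*0) - 4)**2 + 2547 = (1/(-4) + (11 + 0))*((3 + 2 + 0) - 4)**2 + 2547 = (-1/4 + 11)*(5 - 4)**2 + 2547 = (43/4)*1**2 + 2547 = (43/4)*1 + 2547 = 43/4 + 2547 = 10231/4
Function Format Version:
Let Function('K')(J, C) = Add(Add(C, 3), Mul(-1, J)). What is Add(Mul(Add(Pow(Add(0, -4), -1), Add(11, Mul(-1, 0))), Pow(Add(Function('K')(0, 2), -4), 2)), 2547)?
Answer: Rational(10231, 4) ≈ 2557.8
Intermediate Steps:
Function('K')(J, C) = Add(3, C, Mul(-1, J)) (Function('K')(J, C) = Add(Add(3, C), Mul(-1, J)) = Add(3, C, Mul(-1, J)))
Add(Mul(Add(Pow(Add(0, -4), -1), Add(11, Mul(-1, 0))), Pow(Add(Function('K')(0, 2), -4), 2)), 2547) = Add(Mul(Add(Pow(Add(0, -4), -1), Add(11, Mul(-1, 0))), Pow(Add(Add(3, 2, Mul(-1, 0)), -4), 2)), 2547) = Add(Mul(Add(Pow(-4, -1), Add(11, 0)), Pow(Add(Add(3, 2, 0), -4), 2)), 2547) = Add(Mul(Add(Rational(-1, 4), 11), Pow(Add(5, -4), 2)), 2547) = Add(Mul(Rational(43, 4), Pow(1, 2)), 2547) = Add(Mul(Rational(43, 4), 1), 2547) = Add(Rational(43, 4), 2547) = Rational(10231, 4)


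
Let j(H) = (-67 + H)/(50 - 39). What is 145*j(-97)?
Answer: -23780/11 ≈ -2161.8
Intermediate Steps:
j(H) = -67/11 + H/11 (j(H) = (-67 + H)/11 = (-67 + H)*(1/11) = -67/11 + H/11)
145*j(-97) = 145*(-67/11 + (1/11)*(-97)) = 145*(-67/11 - 97/11) = 145*(-164/11) = -23780/11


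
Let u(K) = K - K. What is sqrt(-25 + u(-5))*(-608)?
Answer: -3040*I ≈ -3040.0*I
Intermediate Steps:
u(K) = 0
sqrt(-25 + u(-5))*(-608) = sqrt(-25 + 0)*(-608) = sqrt(-25)*(-608) = (5*I)*(-608) = -3040*I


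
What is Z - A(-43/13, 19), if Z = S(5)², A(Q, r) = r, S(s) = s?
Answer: 6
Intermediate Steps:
Z = 25 (Z = 5² = 25)
Z - A(-43/13, 19) = 25 - 1*19 = 25 - 19 = 6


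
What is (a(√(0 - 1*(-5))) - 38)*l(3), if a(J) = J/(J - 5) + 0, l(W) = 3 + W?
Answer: -459/2 - 3*√5/2 ≈ -232.85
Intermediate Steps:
a(J) = J/(-5 + J) (a(J) = J/(-5 + J) + 0 = J/(-5 + J))
(a(√(0 - 1*(-5))) - 38)*l(3) = (√(0 - 1*(-5))/(-5 + √(0 - 1*(-5))) - 38)*(3 + 3) = (√(0 + 5)/(-5 + √(0 + 5)) - 38)*6 = (√5/(-5 + √5) - 38)*6 = (-38 + √5/(-5 + √5))*6 = -228 + 6*√5/(-5 + √5)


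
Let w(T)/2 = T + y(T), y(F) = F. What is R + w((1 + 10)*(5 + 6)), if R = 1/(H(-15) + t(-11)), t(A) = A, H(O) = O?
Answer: 12583/26 ≈ 483.96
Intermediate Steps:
w(T) = 4*T (w(T) = 2*(T + T) = 2*(2*T) = 4*T)
R = -1/26 (R = 1/(-15 - 11) = 1/(-26) = -1/26 ≈ -0.038462)
R + w((1 + 10)*(5 + 6)) = -1/26 + 4*((1 + 10)*(5 + 6)) = -1/26 + 4*(11*11) = -1/26 + 4*121 = -1/26 + 484 = 12583/26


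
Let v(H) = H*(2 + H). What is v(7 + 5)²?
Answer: 28224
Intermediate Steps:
v(7 + 5)² = ((7 + 5)*(2 + (7 + 5)))² = (12*(2 + 12))² = (12*14)² = 168² = 28224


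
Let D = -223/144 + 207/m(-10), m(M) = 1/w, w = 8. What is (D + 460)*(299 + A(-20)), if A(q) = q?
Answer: 9438911/16 ≈ 5.8993e+5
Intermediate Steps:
m(M) = ⅛ (m(M) = 1/8 = ⅛)
D = 238241/144 (D = -223/144 + 207/(⅛) = -223*1/144 + 207*8 = -223/144 + 1656 = 238241/144 ≈ 1654.5)
(D + 460)*(299 + A(-20)) = (238241/144 + 460)*(299 - 20) = (304481/144)*279 = 9438911/16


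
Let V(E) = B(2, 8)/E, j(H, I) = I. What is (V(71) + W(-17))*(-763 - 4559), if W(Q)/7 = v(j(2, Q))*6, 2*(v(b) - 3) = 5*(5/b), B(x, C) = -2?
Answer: -610821906/1207 ≈ -5.0607e+5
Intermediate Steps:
V(E) = -2/E
v(b) = 3 + 25/(2*b) (v(b) = 3 + (5*(5/b))/2 = 3 + (25/b)/2 = 3 + 25/(2*b))
W(Q) = 126 + 525/Q (W(Q) = 7*((3 + 25/(2*Q))*6) = 7*(18 + 75/Q) = 126 + 525/Q)
(V(71) + W(-17))*(-763 - 4559) = (-2/71 + (126 + 525/(-17)))*(-763 - 4559) = (-2*1/71 + (126 + 525*(-1/17)))*(-5322) = (-2/71 + (126 - 525/17))*(-5322) = (-2/71 + 1617/17)*(-5322) = (114773/1207)*(-5322) = -610821906/1207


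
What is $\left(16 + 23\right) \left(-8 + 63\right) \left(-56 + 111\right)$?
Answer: $117975$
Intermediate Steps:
$\left(16 + 23\right) \left(-8 + 63\right) \left(-56 + 111\right) = 39 \cdot 55 \cdot 55 = 2145 \cdot 55 = 117975$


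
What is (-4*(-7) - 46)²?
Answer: 324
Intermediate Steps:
(-4*(-7) - 46)² = (28 - 46)² = (-18)² = 324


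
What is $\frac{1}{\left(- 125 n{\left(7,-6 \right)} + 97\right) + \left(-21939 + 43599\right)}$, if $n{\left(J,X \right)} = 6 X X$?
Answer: $- \frac{1}{5243} \approx -0.00019073$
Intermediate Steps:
$n{\left(J,X \right)} = 6 X^{2}$
$\frac{1}{\left(- 125 n{\left(7,-6 \right)} + 97\right) + \left(-21939 + 43599\right)} = \frac{1}{\left(- 125 \cdot 6 \left(-6\right)^{2} + 97\right) + \left(-21939 + 43599\right)} = \frac{1}{\left(- 125 \cdot 6 \cdot 36 + 97\right) + 21660} = \frac{1}{\left(\left(-125\right) 216 + 97\right) + 21660} = \frac{1}{\left(-27000 + 97\right) + 21660} = \frac{1}{-26903 + 21660} = \frac{1}{-5243} = - \frac{1}{5243}$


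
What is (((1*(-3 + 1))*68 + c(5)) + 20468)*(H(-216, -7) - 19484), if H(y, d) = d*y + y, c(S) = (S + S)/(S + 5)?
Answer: -369816604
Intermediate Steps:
c(S) = 2*S/(5 + S) (c(S) = (2*S)/(5 + S) = 2*S/(5 + S))
H(y, d) = y + d*y
(((1*(-3 + 1))*68 + c(5)) + 20468)*(H(-216, -7) - 19484) = (((1*(-3 + 1))*68 + 2*5/(5 + 5)) + 20468)*(-216*(1 - 7) - 19484) = (((1*(-2))*68 + 2*5/10) + 20468)*(-216*(-6) - 19484) = ((-2*68 + 2*5*(⅒)) + 20468)*(1296 - 19484) = ((-136 + 1) + 20468)*(-18188) = (-135 + 20468)*(-18188) = 20333*(-18188) = -369816604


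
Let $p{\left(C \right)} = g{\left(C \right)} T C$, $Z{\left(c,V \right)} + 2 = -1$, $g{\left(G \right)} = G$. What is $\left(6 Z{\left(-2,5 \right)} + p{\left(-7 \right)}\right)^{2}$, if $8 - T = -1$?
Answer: $178929$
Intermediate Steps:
$T = 9$ ($T = 8 - -1 = 8 + 1 = 9$)
$Z{\left(c,V \right)} = -3$ ($Z{\left(c,V \right)} = -2 - 1 = -3$)
$p{\left(C \right)} = 9 C^{2}$ ($p{\left(C \right)} = C 9 C = 9 C C = 9 C^{2}$)
$\left(6 Z{\left(-2,5 \right)} + p{\left(-7 \right)}\right)^{2} = \left(6 \left(-3\right) + 9 \left(-7\right)^{2}\right)^{2} = \left(-18 + 9 \cdot 49\right)^{2} = \left(-18 + 441\right)^{2} = 423^{2} = 178929$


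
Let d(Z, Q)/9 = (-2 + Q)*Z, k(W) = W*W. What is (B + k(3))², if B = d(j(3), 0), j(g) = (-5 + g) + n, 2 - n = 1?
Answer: 729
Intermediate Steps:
n = 1 (n = 2 - 1*1 = 2 - 1 = 1)
k(W) = W²
j(g) = -4 + g (j(g) = (-5 + g) + 1 = -4 + g)
d(Z, Q) = 9*Z*(-2 + Q) (d(Z, Q) = 9*((-2 + Q)*Z) = 9*(Z*(-2 + Q)) = 9*Z*(-2 + Q))
B = 18 (B = 9*(-4 + 3)*(-2 + 0) = 9*(-1)*(-2) = 18)
(B + k(3))² = (18 + 3²)² = (18 + 9)² = 27² = 729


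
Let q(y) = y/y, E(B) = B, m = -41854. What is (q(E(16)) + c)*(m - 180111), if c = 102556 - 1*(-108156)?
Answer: -46770911045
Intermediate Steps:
c = 210712 (c = 102556 + 108156 = 210712)
q(y) = 1
(q(E(16)) + c)*(m - 180111) = (1 + 210712)*(-41854 - 180111) = 210713*(-221965) = -46770911045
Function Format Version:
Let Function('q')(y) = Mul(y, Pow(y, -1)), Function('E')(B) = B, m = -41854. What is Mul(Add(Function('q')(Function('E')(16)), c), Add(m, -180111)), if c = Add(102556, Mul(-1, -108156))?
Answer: -46770911045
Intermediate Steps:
c = 210712 (c = Add(102556, 108156) = 210712)
Function('q')(y) = 1
Mul(Add(Function('q')(Function('E')(16)), c), Add(m, -180111)) = Mul(Add(1, 210712), Add(-41854, -180111)) = Mul(210713, -221965) = -46770911045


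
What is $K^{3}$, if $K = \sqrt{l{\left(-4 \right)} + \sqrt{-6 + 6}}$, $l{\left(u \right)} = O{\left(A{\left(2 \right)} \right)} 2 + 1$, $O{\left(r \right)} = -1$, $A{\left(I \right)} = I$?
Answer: $- i \approx - 1.0 i$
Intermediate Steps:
$l{\left(u \right)} = -1$ ($l{\left(u \right)} = \left(-1\right) 2 + 1 = -2 + 1 = -1$)
$K = i$ ($K = \sqrt{-1 + \sqrt{-6 + 6}} = \sqrt{-1 + \sqrt{0}} = \sqrt{-1 + 0} = \sqrt{-1} = i \approx 1.0 i$)
$K^{3} = i^{3} = - i$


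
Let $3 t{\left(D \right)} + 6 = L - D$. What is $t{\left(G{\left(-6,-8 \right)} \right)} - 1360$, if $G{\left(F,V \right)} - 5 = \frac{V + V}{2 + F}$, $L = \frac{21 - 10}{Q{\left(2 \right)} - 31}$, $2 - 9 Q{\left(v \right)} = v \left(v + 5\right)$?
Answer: $- \frac{132416}{97} \approx -1365.1$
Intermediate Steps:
$Q{\left(v \right)} = \frac{2}{9} - \frac{v \left(5 + v\right)}{9}$ ($Q{\left(v \right)} = \frac{2}{9} - \frac{v \left(v + 5\right)}{9} = \frac{2}{9} - \frac{v \left(5 + v\right)}{9}$)
$L = - \frac{33}{97}$ ($L = \frac{21 - 10}{\left(\frac{2}{9} - \frac{10}{9} - \frac{2^{2}}{9}\right) - 31} = \frac{11}{\left(\frac{2}{9} - \frac{10}{9} - \frac{4}{9}\right) - 31} = \frac{11}{- \frac{4}{3} - 31} = \frac{11}{- \frac{97}{3}} = 11 \left(- \frac{3}{97}\right) = - \frac{33}{97} \approx -0.34021$)
$G{\left(F,V \right)} = 5 + \frac{2 V}{2 + F}$ ($G{\left(F,V \right)} = 5 + \frac{V + V}{2 + F} = 5 + \frac{2 V}{2 + F}$)
$t{\left(D \right)} = - \frac{205}{97} - \frac{D}{3}$ ($t{\left(D \right)} = -2 + \frac{- \frac{33}{97} - D}{3} = -2 - \left(\frac{11}{97} + \frac{D}{3}\right) = - \frac{205}{97} - \frac{D}{3}$)
$t{\left(G{\left(-6,-8 \right)} \right)} - 1360 = \left(- \frac{205}{97} - \frac{\frac{1}{2 - 6} \left(10 + 2 \left(-8\right) + 5 \left(-6\right)\right)}{3}\right) - 1360 = \left(- \frac{205}{97} - \frac{\frac{1}{-4} \left(10 - 16 - 30\right)}{3}\right) - 1360 = \left(- \frac{205}{97} - \frac{\left(- \frac{1}{4}\right) \left(-36\right)}{3}\right) - 1360 = \left(- \frac{205}{97} - 3\right) - 1360 = - \frac{496}{97} - 1360 = - \frac{132416}{97}$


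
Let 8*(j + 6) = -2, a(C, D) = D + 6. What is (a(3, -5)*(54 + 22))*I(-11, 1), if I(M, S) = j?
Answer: -475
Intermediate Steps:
a(C, D) = 6 + D
j = -25/4 (j = -6 + (⅛)*(-2) = -6 - ¼ = -25/4 ≈ -6.2500)
I(M, S) = -25/4
(a(3, -5)*(54 + 22))*I(-11, 1) = ((6 - 5)*(54 + 22))*(-25/4) = (1*76)*(-25/4) = 76*(-25/4) = -475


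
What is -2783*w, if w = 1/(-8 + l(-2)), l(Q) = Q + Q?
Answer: 2783/12 ≈ 231.92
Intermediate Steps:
l(Q) = 2*Q
w = -1/12 (w = 1/(-8 + 2*(-2)) = 1/(-8 - 4) = 1/(-12) = -1/12 ≈ -0.083333)
-2783*w = -2783*(-1/12) = 2783/12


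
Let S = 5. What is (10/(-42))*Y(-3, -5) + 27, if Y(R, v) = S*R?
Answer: 214/7 ≈ 30.571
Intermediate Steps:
Y(R, v) = 5*R
(10/(-42))*Y(-3, -5) + 27 = (10/(-42))*(5*(-3)) + 27 = (10*(-1/42))*(-15) + 27 = -5/21*(-15) + 27 = 25/7 + 27 = 214/7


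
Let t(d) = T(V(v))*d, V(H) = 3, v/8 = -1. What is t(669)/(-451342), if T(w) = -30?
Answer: 10035/225671 ≈ 0.044467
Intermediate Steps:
v = -8 (v = 8*(-1) = -8)
t(d) = -30*d
t(669)/(-451342) = -30*669/(-451342) = -20070*(-1/451342) = 10035/225671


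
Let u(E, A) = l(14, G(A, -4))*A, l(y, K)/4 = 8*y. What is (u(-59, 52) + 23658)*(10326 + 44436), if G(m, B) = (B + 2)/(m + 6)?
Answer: 2571294948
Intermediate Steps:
G(m, B) = (2 + B)/(6 + m)
l(y, K) = 32*y (l(y, K) = 4*(8*y) = 32*y)
u(E, A) = 448*A (u(E, A) = (32*14)*A = 448*A)
(u(-59, 52) + 23658)*(10326 + 44436) = (448*52 + 23658)*(10326 + 44436) = (23296 + 23658)*54762 = 46954*54762 = 2571294948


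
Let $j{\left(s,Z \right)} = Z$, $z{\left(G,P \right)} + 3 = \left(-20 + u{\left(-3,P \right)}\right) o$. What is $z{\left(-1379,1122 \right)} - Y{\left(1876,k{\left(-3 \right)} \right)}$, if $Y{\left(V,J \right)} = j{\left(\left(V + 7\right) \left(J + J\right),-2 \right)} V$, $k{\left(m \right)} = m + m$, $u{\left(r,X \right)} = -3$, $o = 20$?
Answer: $3289$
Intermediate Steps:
$z{\left(G,P \right)} = -463$ ($z{\left(G,P \right)} = -3 + \left(-20 - 3\right) 20 = -3 - 460 = -463$)
$k{\left(m \right)} = 2 m$
$Y{\left(V,J \right)} = - 2 V$
$z{\left(-1379,1122 \right)} - Y{\left(1876,k{\left(-3 \right)} \right)} = -463 - \left(-2\right) 1876 = -463 - -3752 = -463 + 3752 = 3289$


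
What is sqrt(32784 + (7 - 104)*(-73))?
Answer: sqrt(39865) ≈ 199.66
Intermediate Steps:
sqrt(32784 + (7 - 104)*(-73)) = sqrt(32784 - 97*(-73)) = sqrt(32784 + 7081) = sqrt(39865)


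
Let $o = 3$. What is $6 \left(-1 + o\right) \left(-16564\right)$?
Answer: $-198768$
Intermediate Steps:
$6 \left(-1 + o\right) \left(-16564\right) = 6 \left(-1 + 3\right) \left(-16564\right) = 6 \cdot 2 \left(-16564\right) = 12 \left(-16564\right) = -198768$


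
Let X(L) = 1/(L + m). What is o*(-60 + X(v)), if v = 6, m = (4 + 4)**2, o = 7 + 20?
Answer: -113373/70 ≈ -1619.6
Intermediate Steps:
o = 27
m = 64 (m = 8**2 = 64)
X(L) = 1/(64 + L) (X(L) = 1/(L + 64) = 1/(64 + L))
o*(-60 + X(v)) = 27*(-60 + 1/(64 + 6)) = 27*(-60 + 1/70) = 27*(-4199/70) = -113373/70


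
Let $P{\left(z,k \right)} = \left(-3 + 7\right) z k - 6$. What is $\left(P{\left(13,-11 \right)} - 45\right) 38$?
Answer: $-23674$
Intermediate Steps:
$P{\left(z,k \right)} = -6 + 4 k z$ ($P{\left(z,k \right)} = 4 z k - 6 = 4 k z - 6 = -6 + 4 k z$)
$\left(P{\left(13,-11 \right)} - 45\right) 38 = \left(\left(-6 + 4 \left(-11\right) 13\right) - 45\right) 38 = \left(\left(-6 - 572\right) - 45\right) 38 = \left(-578 - 45\right) 38 = \left(-623\right) 38 = -23674$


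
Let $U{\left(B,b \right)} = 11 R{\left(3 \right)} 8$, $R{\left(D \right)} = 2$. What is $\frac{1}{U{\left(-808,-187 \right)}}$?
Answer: $\frac{1}{176} \approx 0.0056818$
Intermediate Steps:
$U{\left(B,b \right)} = 176$ ($U{\left(B,b \right)} = 11 \cdot 2 \cdot 8 = 22 \cdot 8 = 176$)
$\frac{1}{U{\left(-808,-187 \right)}} = \frac{1}{176}$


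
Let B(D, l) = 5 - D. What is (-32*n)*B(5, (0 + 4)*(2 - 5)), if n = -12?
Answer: 0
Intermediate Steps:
(-32*n)*B(5, (0 + 4)*(2 - 5)) = (-32*(-12))*(5 - 1*5) = 384*(5 - 5) = 384*0 = 0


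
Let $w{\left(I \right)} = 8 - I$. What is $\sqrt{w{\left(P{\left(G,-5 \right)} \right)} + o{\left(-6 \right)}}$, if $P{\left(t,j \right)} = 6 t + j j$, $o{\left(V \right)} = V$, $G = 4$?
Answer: $i \sqrt{47} \approx 6.8557 i$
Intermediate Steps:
$P{\left(t,j \right)} = j^{2} + 6 t$ ($P{\left(t,j \right)} = 6 t + j^{2} = j^{2} + 6 t$)
$\sqrt{w{\left(P{\left(G,-5 \right)} \right)} + o{\left(-6 \right)}} = \sqrt{\left(8 - \left(\left(-5\right)^{2} + 6 \cdot 4\right)\right) - 6} = \sqrt{\left(8 - \left(25 + 24\right)\right) - 6} = \sqrt{\left(8 - 49\right) - 6} = \sqrt{-41 - 6} = \sqrt{-47} = i \sqrt{47}$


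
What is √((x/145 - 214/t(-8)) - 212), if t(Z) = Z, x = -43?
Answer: I*√15604465/290 ≈ 13.622*I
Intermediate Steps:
√((x/145 - 214/t(-8)) - 212) = √((-43/145 - 214/(-8)) - 212) = √((-43*1/145 - 214*(-⅛)) - 212) = √((-43/145 + 107/4) - 212) = √(15343/580 - 212) = √(-107617/580) = I*√15604465/290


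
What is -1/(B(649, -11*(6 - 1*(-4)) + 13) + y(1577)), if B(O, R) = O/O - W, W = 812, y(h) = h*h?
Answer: -1/2486118 ≈ -4.0223e-7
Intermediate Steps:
y(h) = h**2
B(O, R) = -811 (B(O, R) = O/O - 1*812 = 1 - 812 = -811)
-1/(B(649, -11*(6 - 1*(-4)) + 13) + y(1577)) = -1/(-811 + 1577**2) = -1/(-811 + 2486929) = -1/2486118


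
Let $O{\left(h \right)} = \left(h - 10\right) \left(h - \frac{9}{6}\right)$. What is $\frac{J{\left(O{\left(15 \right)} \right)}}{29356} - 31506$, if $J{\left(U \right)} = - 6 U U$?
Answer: $- \frac{1849834947}{58712} \approx -31507.0$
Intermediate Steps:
$O{\left(h \right)} = \left(-10 + h\right) \left(- \frac{3}{2} + h\right)$ ($O{\left(h \right)} = \left(-10 + h\right) \left(h - \frac{3}{2}\right) = \left(-10 + h\right) \left(- \frac{3}{2} + h\right)$)
$J{\left(U \right)} = - 6 U^{2}$
$\frac{J{\left(O{\left(15 \right)} \right)}}{29356} - 31506 = \frac{\left(-6\right) \left(15 + 15^{2} - \frac{345}{2}\right)^{2}}{29356} - 31506 = - 6 \left(15 + 225 - \frac{345}{2}\right)^{2} \cdot \frac{1}{29356} - 31506 = - 6 \left(\frac{135}{2}\right)^{2} \cdot \frac{1}{29356} - 31506 = \left(-6\right) \frac{18225}{4} \cdot \frac{1}{29356} - 31506 = \left(- \frac{54675}{2}\right) \frac{1}{29356} - 31506 = - \frac{54675}{58712} - 31506 = - \frac{1849834947}{58712}$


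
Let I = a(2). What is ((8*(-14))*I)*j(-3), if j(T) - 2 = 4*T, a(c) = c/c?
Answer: 1120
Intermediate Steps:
a(c) = 1
I = 1
j(T) = 2 + 4*T
((8*(-14))*I)*j(-3) = ((8*(-14))*1)*(2 + 4*(-3)) = (-112*1)*(2 - 12) = -112*(-10) = 1120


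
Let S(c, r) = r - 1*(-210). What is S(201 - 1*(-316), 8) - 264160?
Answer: -263942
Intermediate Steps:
S(c, r) = 210 + r (S(c, r) = r + 210 = 210 + r)
S(201 - 1*(-316), 8) - 264160 = (210 + 8) - 264160 = 218 - 264160 = -263942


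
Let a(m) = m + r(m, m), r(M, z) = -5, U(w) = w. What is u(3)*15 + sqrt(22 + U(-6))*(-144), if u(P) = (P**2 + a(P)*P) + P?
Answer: -486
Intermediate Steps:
a(m) = -5 + m (a(m) = m - 5 = -5 + m)
u(P) = P + P**2 + P*(-5 + P) (u(P) = (P**2 + (-5 + P)*P) + P = (P**2 + P*(-5 + P)) + P = P + P**2 + P*(-5 + P))
u(3)*15 + sqrt(22 + U(-6))*(-144) = (2*3*(-2 + 3))*15 + sqrt(22 - 6)*(-144) = (2*3*1)*15 + sqrt(16)*(-144) = 6*15 + 4*(-144) = 90 - 576 = -486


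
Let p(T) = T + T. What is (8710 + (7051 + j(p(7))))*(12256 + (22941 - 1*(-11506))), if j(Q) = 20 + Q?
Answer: 737673885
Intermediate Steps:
p(T) = 2*T
(8710 + (7051 + j(p(7))))*(12256 + (22941 - 1*(-11506))) = (8710 + (7051 + (20 + 2*7)))*(12256 + (22941 - 1*(-11506))) = (8710 + (7051 + (20 + 14)))*(12256 + (22941 + 11506)) = (8710 + (7051 + 34))*(12256 + 34447) = (8710 + 7085)*46703 = 15795*46703 = 737673885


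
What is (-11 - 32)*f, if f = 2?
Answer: -86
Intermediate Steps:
(-11 - 32)*f = (-11 - 32)*2 = -43*2 = -86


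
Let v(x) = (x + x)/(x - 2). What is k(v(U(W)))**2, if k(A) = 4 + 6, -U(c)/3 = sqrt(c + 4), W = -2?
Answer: 100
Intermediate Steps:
U(c) = -3*sqrt(4 + c) (U(c) = -3*sqrt(c + 4) = -3*sqrt(4 + c))
v(x) = 2*x/(-2 + x) (v(x) = (2*x)/(-2 + x) = 2*x/(-2 + x))
k(A) = 10
k(v(U(W)))**2 = 10**2 = 100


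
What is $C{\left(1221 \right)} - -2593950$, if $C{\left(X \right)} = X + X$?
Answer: $2596392$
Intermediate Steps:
$C{\left(X \right)} = 2 X$
$C{\left(1221 \right)} - -2593950 = 2 \cdot 1221 - -2593950 = 2442 + 2593950 = 2596392$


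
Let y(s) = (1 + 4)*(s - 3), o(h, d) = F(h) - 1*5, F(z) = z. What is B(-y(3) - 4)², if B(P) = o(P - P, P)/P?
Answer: 25/16 ≈ 1.5625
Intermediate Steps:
o(h, d) = -5 + h (o(h, d) = h - 1*5 = h - 5 = -5 + h)
y(s) = -15 + 5*s (y(s) = 5*(-3 + s) = -15 + 5*s)
B(P) = -5/P (B(P) = (-5 + (P - P))/P = (-5 + 0)/P = -5/P)
B(-y(3) - 4)² = (-5/(-(-15 + 5*3) - 4))² = (-5/(-(-15 + 15) - 4))² = (-5/(-1*0 - 4))² = (-5/(0 - 4))² = (-5/(-4))² = (-5*(-¼))² = (5/4)² = 25/16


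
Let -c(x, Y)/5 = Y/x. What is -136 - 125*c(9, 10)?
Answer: 5026/9 ≈ 558.44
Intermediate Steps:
c(x, Y) = -5*Y/x
-136 - 125*c(9, 10) = -136 - (-625)*10/9 = -136 - 125*(-50/9) = -136 + 6250/9 = 5026/9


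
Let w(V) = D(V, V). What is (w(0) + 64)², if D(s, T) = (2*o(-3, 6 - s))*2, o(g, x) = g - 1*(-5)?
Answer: 5184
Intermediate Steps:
o(g, x) = 5 + g (o(g, x) = g + 5 = 5 + g)
D(s, T) = 8 (D(s, T) = (2*(5 - 3))*2 = (2*2)*2 = 4*2 = 8)
w(V) = 8
(w(0) + 64)² = (8 + 64)² = 72² = 5184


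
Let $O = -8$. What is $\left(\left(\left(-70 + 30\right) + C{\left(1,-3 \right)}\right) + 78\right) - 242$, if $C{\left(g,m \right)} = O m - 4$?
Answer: $-184$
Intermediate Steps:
$C{\left(g,m \right)} = -4 - 8 m$ ($C{\left(g,m \right)} = - 8 m - 4 = -4 - 8 m$)
$\left(\left(\left(-70 + 30\right) + C{\left(1,-3 \right)}\right) + 78\right) - 242 = \left(\left(\left(-70 + 30\right) - -20\right) + 78\right) - 242 = \left(\left(-40 + \left(-4 + 24\right)\right) + 78\right) - 242 = \left(\left(-40 + 20\right) + 78\right) - 242 = \left(-20 + 78\right) - 242 = 58 - 242 = -184$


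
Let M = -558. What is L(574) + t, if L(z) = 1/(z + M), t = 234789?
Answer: 3756625/16 ≈ 2.3479e+5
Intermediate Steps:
L(z) = 1/(-558 + z) (L(z) = 1/(z - 558) = 1/(-558 + z))
L(574) + t = 1/(-558 + 574) + 234789 = 1/16 + 234789 = 3756625/16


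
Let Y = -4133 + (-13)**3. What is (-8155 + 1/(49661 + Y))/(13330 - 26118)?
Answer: 88341076/138529207 ≈ 0.63771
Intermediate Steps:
Y = -6330 (Y = -4133 - 2197 = -6330)
(-8155 + 1/(49661 + Y))/(13330 - 26118) = (-8155 + 1/(49661 - 6330))/(13330 - 26118) = (-8155 + 1/43331)/(-12788) = (-8155 + 1/43331)*(-1/12788) = -353364304/43331*(-1/12788) = 88341076/138529207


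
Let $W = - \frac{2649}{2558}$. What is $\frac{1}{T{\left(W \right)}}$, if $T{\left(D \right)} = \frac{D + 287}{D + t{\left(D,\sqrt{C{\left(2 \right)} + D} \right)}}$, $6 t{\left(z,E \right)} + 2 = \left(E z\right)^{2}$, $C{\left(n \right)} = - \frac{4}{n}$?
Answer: $- \frac{191964643405}{28718706815448} \approx -0.0066843$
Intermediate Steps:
$W = - \frac{2649}{2558}$ ($W = \left(-2649\right) \frac{1}{2558} = - \frac{2649}{2558} \approx -1.0356$)
$t{\left(z,E \right)} = - \frac{1}{3} + \frac{E^{2} z^{2}}{6}$ ($t{\left(z,E \right)} = - \frac{1}{3} + \frac{\left(E z\right)^{2}}{6} = - \frac{1}{3} + \frac{E^{2} z^{2}}{6}$)
$T{\left(D \right)} = \frac{287 + D}{- \frac{1}{3} + D + \frac{D^{2} \left(-2 + D\right)}{6}}$ ($T{\left(D \right)} = \frac{D + 287}{D + \left(- \frac{1}{3} + \frac{\left(\sqrt{- \frac{4}{2} + D}\right)^{2} D^{2}}{6}\right)} = \frac{287 + D}{D + \left(- \frac{1}{3} + \frac{\left(\sqrt{\left(-4\right) \frac{1}{2} + D}\right)^{2} D^{2}}{6}\right)} = \frac{287 + D}{D + \left(- \frac{1}{3} + \frac{\left(\sqrt{-2 + D}\right)^{2} D^{2}}{6}\right)} = \frac{287 + D}{D + \left(- \frac{1}{3} + \frac{\left(-2 + D\right) D^{2}}{6}\right)} = \frac{287 + D}{D + \left(- \frac{1}{3} + \frac{D^{2} \left(-2 + D\right)}{6}\right)} = \frac{287 + D}{- \frac{1}{3} + D + \frac{D^{2} \left(-2 + D\right)}{6}}$)
$\frac{1}{T{\left(W \right)}} = \frac{1}{6 \frac{1}{-2 + 6 \left(- \frac{2649}{2558}\right) + \left(- \frac{2649}{2558}\right)^{2} \left(-2 - \frac{2649}{2558}\right)} \left(287 - \frac{2649}{2558}\right)} = \frac{1}{6 \frac{1}{-2 - \frac{7947}{1279} + \frac{7017201}{6543364} \left(- \frac{7765}{2558}\right)} \frac{731497}{2558}} = \frac{1}{6 \frac{1}{-2 - \frac{7947}{1279} - \frac{54488565765}{16737925112}} \cdot \frac{731497}{2558}} = \frac{1}{6 \frac{1}{- \frac{191964643405}{16737925112}} \cdot \frac{731497}{2558}} = \frac{1}{6 \left(- \frac{16737925112}{191964643405}\right) \frac{731497}{2558}} = \frac{1}{- \frac{28718706815448}{191964643405}} = - \frac{191964643405}{28718706815448}$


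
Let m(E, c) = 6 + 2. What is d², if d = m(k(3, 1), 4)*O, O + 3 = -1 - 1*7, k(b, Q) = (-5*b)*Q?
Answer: 7744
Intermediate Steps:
k(b, Q) = -5*Q*b
m(E, c) = 8
O = -11 (O = -3 + (-1 - 1*7) = -3 + (-1 - 7) = -3 - 8 = -11)
d = -88 (d = 8*(-11) = -88)
d² = (-88)² = 7744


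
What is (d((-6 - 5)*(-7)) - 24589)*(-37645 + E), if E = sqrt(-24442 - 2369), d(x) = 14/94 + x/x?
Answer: 43503653705/47 - 10400661*I*sqrt(331)/47 ≈ 9.2561e+8 - 4.026e+6*I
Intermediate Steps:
d(x) = 54/47 (d(x) = 14*(1/94) + 1 = 7/47 + 1 = 54/47)
E = 9*I*sqrt(331) (E = sqrt(-26811) = 9*I*sqrt(331) ≈ 163.74*I)
(d((-6 - 5)*(-7)) - 24589)*(-37645 + E) = (54/47 - 24589)*(-37645 + 9*I*sqrt(331)) = -1155629*(-37645 + 9*I*sqrt(331))/47 = 43503653705/47 - 10400661*I*sqrt(331)/47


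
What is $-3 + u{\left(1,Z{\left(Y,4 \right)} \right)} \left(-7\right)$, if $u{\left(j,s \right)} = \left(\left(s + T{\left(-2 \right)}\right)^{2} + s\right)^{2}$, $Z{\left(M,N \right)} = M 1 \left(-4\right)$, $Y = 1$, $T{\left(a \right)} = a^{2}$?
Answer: $-115$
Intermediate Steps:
$Z{\left(M,N \right)} = - 4 M$ ($Z{\left(M,N \right)} = M \left(-4\right) = - 4 M$)
$u{\left(j,s \right)} = \left(s + \left(4 + s\right)^{2}\right)^{2}$ ($u{\left(j,s \right)} = \left(\left(s + \left(-2\right)^{2}\right)^{2} + s\right)^{2} = \left(\left(s + 4\right)^{2} + s\right)^{2} = \left(\left(4 + s\right)^{2} + s\right)^{2} = \left(s + \left(4 + s\right)^{2}\right)^{2}$)
$-3 + u{\left(1,Z{\left(Y,4 \right)} \right)} \left(-7\right) = -3 + \left(\left(-4\right) 1 + \left(4 - 4\right)^{2}\right)^{2} \left(-7\right) = -3 + \left(-4 + \left(4 - 4\right)^{2}\right)^{2} \left(-7\right) = -3 + \left(-4 + 0^{2}\right)^{2} \left(-7\right) = -3 + \left(-4 + 0\right)^{2} \left(-7\right) = -3 + \left(-4\right)^{2} \left(-7\right) = -3 + 16 \left(-7\right) = -3 - 112 = -115$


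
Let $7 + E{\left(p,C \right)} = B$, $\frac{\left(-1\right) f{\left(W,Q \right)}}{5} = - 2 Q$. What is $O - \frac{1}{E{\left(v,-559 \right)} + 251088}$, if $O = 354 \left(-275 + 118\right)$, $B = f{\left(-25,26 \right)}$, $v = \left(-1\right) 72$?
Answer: $- \frac{13969030099}{251341} \approx -55578.0$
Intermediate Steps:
$f{\left(W,Q \right)} = 10 Q$ ($f{\left(W,Q \right)} = - 5 \left(- 2 Q\right) = 10 Q$)
$v = -72$
$B = 260$ ($B = 10 \cdot 26 = 260$)
$O = -55578$ ($O = 354 \left(-157\right) = -55578$)
$E{\left(p,C \right)} = 253$ ($E{\left(p,C \right)} = -7 + 260 = 253$)
$O - \frac{1}{E{\left(v,-559 \right)} + 251088} = -55578 - \frac{1}{253 + 251088} = -55578 - \frac{1}{251341} = - \frac{13969030099}{251341}$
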